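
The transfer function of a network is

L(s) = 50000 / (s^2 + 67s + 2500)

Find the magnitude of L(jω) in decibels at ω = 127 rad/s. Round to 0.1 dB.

At s = jω = j127:
quadratic: (j127)² + 67·j127 + 2500 = -13629 + j8509 → |·| ≈ 16067, ∠ ≈ 148.02°
|L| = 50000 / 16067 ≈ 3.112
Gain = 20 log₁₀(3.112) ≈ 9.86 dB

9.9 dB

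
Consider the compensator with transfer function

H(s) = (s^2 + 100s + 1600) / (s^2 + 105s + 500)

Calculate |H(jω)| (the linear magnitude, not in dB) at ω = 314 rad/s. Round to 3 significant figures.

Substitute s = j314:
Numerator: (j314)^2 + 100(j314) + 1600 = -96996 + j31400
Denominator: (j314)^2 + 105(j314) + 500 = -98096 + j32970
|N| = √(96996² + 31400²) ≈ 1.0195e+05, ∠N ≈ 162.06°
|D| = √(98096² + 32970²) ≈ 1.0349e+05, ∠D ≈ 161.42°
|H| = 1.0195e+05 / 1.0349e+05 ≈ 0.98512

0.985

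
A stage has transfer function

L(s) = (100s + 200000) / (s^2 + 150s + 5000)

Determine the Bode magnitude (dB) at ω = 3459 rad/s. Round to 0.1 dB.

Substitute s = j3459:
Numerator: 100(j3459) + 200000 = 200000 + j345900
Denominator: (j3459)^2 + 150(j3459) + 5000 = -11959681 + j518850
|N| = √(200000² + 345900²) ≈ 3.9956e+05, ∠N ≈ 59.96°
|D| = √(11959681² + 518850²) ≈ 1.1971e+07, ∠D ≈ 177.52°
|L| = 3.9956e+05 / 1.1971e+07 ≈ 0.033377
Gain = 20 log₁₀(0.033377) ≈ -29.53 dB

-29.5 dB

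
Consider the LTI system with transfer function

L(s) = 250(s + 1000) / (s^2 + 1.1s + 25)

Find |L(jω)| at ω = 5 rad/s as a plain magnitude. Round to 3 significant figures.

4.55e+04

At s = jω = j5:
zero (s+1000): 1000 + j5 → |·| = √(1000²+5²) = √1000025 ≈ 1000, ∠ = arctan(5/1000) ≈ 0.29°
quadratic: (j5)² + 1.1·j5 + 25 = 0 + j5.5 → |·| ≈ 5.5, ∠ ≈ 90.00°
|L| = 250 · 1000 / 5.5 ≈ 45455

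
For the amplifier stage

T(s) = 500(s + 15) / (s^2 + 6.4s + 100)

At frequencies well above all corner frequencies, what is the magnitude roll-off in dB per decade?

Each pole contributes −20 dB/decade at high frequency; each zero contributes +20 dB/decade.
Net: 1 zero(s) − 2 pole(s) → -20 dB/decade.

-20 dB/decade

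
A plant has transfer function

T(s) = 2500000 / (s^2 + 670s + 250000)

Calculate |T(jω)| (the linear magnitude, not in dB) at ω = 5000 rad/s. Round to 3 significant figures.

At s = jω = j5000:
quadratic: (j5000)² + 670·j5000 + 250000 = -24750000 + j3350000 → |·| ≈ 2.4976e+07, ∠ ≈ 172.29°
|T| = 2500000 / 2.4976e+07 ≈ 0.1001

0.100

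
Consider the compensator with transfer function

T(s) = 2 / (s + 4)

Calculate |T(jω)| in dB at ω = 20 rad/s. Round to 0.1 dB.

-20.2 dB

Substitute s = j20:
Numerator: 2 = 2 + j0
Denominator: (j20) + 4 = 4 + j20
|N| = √(2² + 0²) ≈ 2, ∠N ≈ 0.00°
|D| = √(4² + 20²) ≈ 20.396, ∠D ≈ 78.69°
|T| = 2 / 20.396 ≈ 0.098058
Gain = 20 log₁₀(0.098058) ≈ -20.17 dB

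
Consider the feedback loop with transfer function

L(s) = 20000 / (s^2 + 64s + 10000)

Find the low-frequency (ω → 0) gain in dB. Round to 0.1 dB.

L(0) = 20000 / 10000 = 2
20 log₁₀(2) ≈ 6.02 dB

6.0 dB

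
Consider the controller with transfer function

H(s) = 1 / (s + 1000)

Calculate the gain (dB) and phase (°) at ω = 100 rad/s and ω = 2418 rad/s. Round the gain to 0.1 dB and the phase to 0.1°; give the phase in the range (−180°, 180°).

At s = jω = j100:
pole (s+1000): 1000 + j100 → |·| = √(1000²+100²) = √1010000 ≈ 1005, ∠ = arctan(100/1000) ≈ 5.71°
|H| = 1 / 1005 ≈ 0.00099502
Gain = 20 log₁₀(0.00099502) ≈ -60.04 dB
∠H = 0.00° − 5.71° = -5.71°

At s = jω = j2418:
pole (s+1000): 1000 + j2418 → |·| = √(1000²+2418²) = √6846724 ≈ 2616.6, ∠ = arctan(2418/1000) ≈ 67.53°
|H| = 1 / 2616.6 ≈ 0.00038218
Gain = 20 log₁₀(0.00038218) ≈ -68.35 dB
∠H = 0.00° − 67.53° = -67.53°

ω = 100: -60.0 dB, -5.7°; ω = 2418: -68.4 dB, -67.5°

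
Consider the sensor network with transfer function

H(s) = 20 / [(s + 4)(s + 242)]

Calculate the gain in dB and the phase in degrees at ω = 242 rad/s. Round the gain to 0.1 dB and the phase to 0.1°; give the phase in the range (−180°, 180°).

At s = jω = j242:
pole (s+4): 4 + j242 → |·| = √(4²+242²) = √58580 ≈ 242.03, ∠ = arctan(242/4) ≈ 89.05°
pole (s+242): 242 + j242 → |·| = √(242²+242²) = √117128 ≈ 342.24, ∠ = arctan(242/242) ≈ 45.00°
|H| = 20 / 82832 ≈ 0.00024145
Gain = 20 log₁₀(0.00024145) ≈ -72.34 dB
∠H = 0.00° − 134.05° = -134.05°

-72.3 dB, -134.1°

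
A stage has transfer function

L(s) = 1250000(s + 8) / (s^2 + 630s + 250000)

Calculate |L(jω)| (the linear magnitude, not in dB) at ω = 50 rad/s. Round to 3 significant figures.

254

At s = jω = j50:
zero (s+8): 8 + j50 → |·| = √(8²+50²) = √2564 ≈ 50.636, ∠ = arctan(50/8) ≈ 80.91°
quadratic: (j50)² + 630·j50 + 250000 = 247500 + j31500 → |·| ≈ 2.495e+05, ∠ ≈ 7.25°
|L| = 1250000 · 50.636 / 2.495e+05 ≈ 253.69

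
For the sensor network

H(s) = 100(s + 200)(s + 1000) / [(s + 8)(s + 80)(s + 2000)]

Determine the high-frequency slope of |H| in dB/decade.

Each pole contributes −20 dB/decade at high frequency; each zero contributes +20 dB/decade.
Net: 2 zero(s) − 3 pole(s) → -20 dB/decade.

-20 dB/decade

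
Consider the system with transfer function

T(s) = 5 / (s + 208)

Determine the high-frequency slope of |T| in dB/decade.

Each pole contributes −20 dB/decade at high frequency; each zero contributes +20 dB/decade.
Net: 0 zero(s) − 1 pole(s) → -20 dB/decade.

-20 dB/decade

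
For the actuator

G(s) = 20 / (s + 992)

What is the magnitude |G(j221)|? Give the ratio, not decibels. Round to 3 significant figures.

0.0197

At s = jω = j221:
pole (s+992): 992 + j221 → |·| = √(992²+221²) = √1032905 ≈ 1016.3, ∠ = arctan(221/992) ≈ 12.56°
|G| = 20 / 1016.3 ≈ 0.019679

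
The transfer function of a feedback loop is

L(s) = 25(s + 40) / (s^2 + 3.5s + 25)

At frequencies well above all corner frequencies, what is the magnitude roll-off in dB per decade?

Each pole contributes −20 dB/decade at high frequency; each zero contributes +20 dB/decade.
Net: 1 zero(s) − 2 pole(s) → -20 dB/decade.

-20 dB/decade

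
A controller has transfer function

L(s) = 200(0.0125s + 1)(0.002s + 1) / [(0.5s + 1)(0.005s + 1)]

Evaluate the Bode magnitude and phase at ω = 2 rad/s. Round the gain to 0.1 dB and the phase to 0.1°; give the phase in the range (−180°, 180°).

43.0 dB, -43.9°

At ω = 2 rad/s:
zero (1 + j2·0.0125) = 1 + j0.025 → |·| ≈ 1.0003, ∠ ≈ 1.43°
zero (1 + j2·0.002) = 1 + j0.004 → |·| ≈ 1, ∠ ≈ 0.23°
pole (1 + j2·0.5) = 1 + j1 → |·| ≈ 1.4142, ∠ ≈ 45.00°
pole (1 + j2·0.005) = 1 + j0.01 → |·| ≈ 1, ∠ ≈ 0.57°
|L| = 200 · 1.0003 · 1 / (1.4142 · 1) ≈ 141.47
Gain = 20 log₁₀(141.47) ≈ 43.01 dB
∠L = (1.43° + 0.23°) − (45.00° + 0.57°) = -43.91°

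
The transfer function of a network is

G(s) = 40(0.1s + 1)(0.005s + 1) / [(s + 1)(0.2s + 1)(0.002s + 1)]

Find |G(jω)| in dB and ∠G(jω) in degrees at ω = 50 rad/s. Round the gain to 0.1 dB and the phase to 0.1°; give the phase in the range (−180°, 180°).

At ω = 50 rad/s:
zero (1 + j50·0.1) = 1 + j5 → |·| ≈ 5.099, ∠ ≈ 78.69°
zero (1 + j50·0.005) = 1 + j0.25 → |·| ≈ 1.0308, ∠ ≈ 14.04°
pole (1 + j50·1) = 1 + j50 → |·| ≈ 50.01, ∠ ≈ 88.85°
pole (1 + j50·0.2) = 1 + j10 → |·| ≈ 10.05, ∠ ≈ 84.29°
pole (1 + j50·0.002) = 1 + j0.1 → |·| ≈ 1.005, ∠ ≈ 5.71°
|G| = 40 · 5.099 · 1.0308 / (50.01 · 10.05 · 1.005) ≈ 0.41623
Gain = 20 log₁₀(0.41623) ≈ -7.61 dB
∠G = (78.69° + 14.04°) − (88.85° + 84.29° + 5.71°) = -86.12°

-7.6 dB, -86.1°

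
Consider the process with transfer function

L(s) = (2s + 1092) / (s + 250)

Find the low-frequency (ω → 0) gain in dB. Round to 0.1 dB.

L(0) = 1092 / 250 = 4.368
20 log₁₀(4.368) ≈ 12.81 dB

12.8 dB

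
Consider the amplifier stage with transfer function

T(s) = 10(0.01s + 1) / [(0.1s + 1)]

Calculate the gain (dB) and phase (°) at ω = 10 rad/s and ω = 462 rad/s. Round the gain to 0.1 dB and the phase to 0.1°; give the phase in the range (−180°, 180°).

At ω = 10 rad/s:
zero (1 + j10·0.01) = 1 + j0.1 → |·| ≈ 1.005, ∠ ≈ 5.71°
pole (1 + j10·0.1) = 1 + j1 → |·| ≈ 1.4142, ∠ ≈ 45.00°
|T| = 10 · 1.005 / (1.4142) ≈ 7.1065
Gain = 20 log₁₀(7.1065) ≈ 17.03 dB
∠T = (5.71°) − (45.00°) = -39.29°

At ω = 462 rad/s:
zero (1 + j462·0.01) = 1 + j4.62 → |·| ≈ 4.727, ∠ ≈ 77.79°
pole (1 + j462·0.1) = 1 + j46.2 → |·| ≈ 46.211, ∠ ≈ 88.76°
|T| = 10 · 4.727 / (46.211) ≈ 1.0229
Gain = 20 log₁₀(1.0229) ≈ 0.20 dB
∠T = (77.79°) − (88.76°) = -10.97°

ω = 10: 17.0 dB, -39.3°; ω = 462: 0.2 dB, -11.0°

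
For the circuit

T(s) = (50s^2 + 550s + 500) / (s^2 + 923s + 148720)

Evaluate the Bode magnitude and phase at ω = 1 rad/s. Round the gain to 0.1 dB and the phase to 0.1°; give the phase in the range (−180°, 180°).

-46.4 dB, 50.4°

Substitute s = j1:
Numerator: 50(j1)^2 + 550(j1) + 500 = 450 + j550
Denominator: (j1)^2 + 923(j1) + 148720 = 148719 + j923
|N| = √(450² + 550²) ≈ 710.63, ∠N ≈ 50.71°
|D| = √(148719² + 923²) ≈ 1.4872e+05, ∠D ≈ 0.36°
|T| = 710.63 / 1.4872e+05 ≈ 0.0047783
Gain = 20 log₁₀(0.0047783) ≈ -46.41 dB
∠T = 50.71° − 0.36° = 50.35°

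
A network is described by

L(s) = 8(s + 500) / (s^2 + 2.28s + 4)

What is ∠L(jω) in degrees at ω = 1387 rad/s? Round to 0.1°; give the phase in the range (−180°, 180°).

-109.7°

At s = jω = j1387:
zero (s+500): 500 + j1387 → |·| = √(500²+1387²) = √2173769 ≈ 1474.4, ∠ = arctan(1387/500) ≈ 70.18°
quadratic: (j1387)² + 2.28·j1387 + 4 = -1923765 + j3162.36 → |·| ≈ 1.9238e+06, ∠ ≈ 179.91°
∠L = 70.18° − 179.91° = -109.73°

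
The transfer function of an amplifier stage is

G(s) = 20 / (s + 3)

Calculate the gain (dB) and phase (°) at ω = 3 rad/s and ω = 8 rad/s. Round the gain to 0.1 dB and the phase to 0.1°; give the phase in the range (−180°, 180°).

Substitute s = j3:
Numerator: 20 = 20 + j0
Denominator: (j3) + 3 = 3 + j3
|N| = √(20² + 0²) ≈ 20, ∠N ≈ 0.00°
|D| = √(3² + 3²) ≈ 4.2426, ∠D ≈ 45.00°
|G| = 20 / 4.2426 ≈ 4.7141
Gain = 20 log₁₀(4.7141) ≈ 13.47 dB
∠G = 0.00° − 45.00° = -45.00°

Substitute s = j8:
Numerator: 20 = 20 + j0
Denominator: (j8) + 3 = 3 + j8
|N| = √(20² + 0²) ≈ 20, ∠N ≈ 0.00°
|D| = √(3² + 8²) ≈ 8.544, ∠D ≈ 69.44°
|G| = 20 / 8.544 ≈ 2.3408
Gain = 20 log₁₀(2.3408) ≈ 7.39 dB
∠G = 0.00° − 69.44° = -69.44°

ω = 3: 13.5 dB, -45.0°; ω = 8: 7.4 dB, -69.4°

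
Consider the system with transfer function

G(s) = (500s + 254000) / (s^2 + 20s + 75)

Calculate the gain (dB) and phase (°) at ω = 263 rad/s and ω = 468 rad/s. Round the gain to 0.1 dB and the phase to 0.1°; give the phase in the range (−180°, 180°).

ω = 263: 12.3 dB, -148.3°; ω = 468: 4.0 dB, -134.9°

Substitute s = j263:
Numerator: 500(j263) + 254000 = 254000 + j131500
Denominator: (j263)^2 + 20(j263) + 75 = -69094 + j5260
|N| = √(254000² + 131500²) ≈ 2.8602e+05, ∠N ≈ 27.37°
|D| = √(69094² + 5260²) ≈ 69294, ∠D ≈ 175.65°
|G| = 2.8602e+05 / 69294 ≈ 4.1276
Gain = 20 log₁₀(4.1276) ≈ 12.31 dB
∠G = 27.37° − 175.65° = -148.28°

Substitute s = j468:
Numerator: 500(j468) + 254000 = 254000 + j234000
Denominator: (j468)^2 + 20(j468) + 75 = -218949 + j9360
|N| = √(254000² + 234000²) ≈ 3.4536e+05, ∠N ≈ 42.65°
|D| = √(218949² + 9360²) ≈ 2.1915e+05, ∠D ≈ 177.55°
|G| = 3.4536e+05 / 2.1915e+05 ≈ 1.5759
Gain = 20 log₁₀(1.5759) ≈ 3.95 dB
∠G = 42.65° − 177.55° = -134.90°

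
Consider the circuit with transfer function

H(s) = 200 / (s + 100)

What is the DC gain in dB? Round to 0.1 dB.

H(0) = 200 / 100 = 2
20 log₁₀(2) ≈ 6.02 dB

6.0 dB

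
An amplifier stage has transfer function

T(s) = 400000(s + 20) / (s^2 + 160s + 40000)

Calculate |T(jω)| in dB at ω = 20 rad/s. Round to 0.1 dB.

49.1 dB

At s = jω = j20:
zero (s+20): 20 + j20 → |·| = √(20²+20²) = √800 ≈ 28.284, ∠ = arctan(20/20) ≈ 45.00°
quadratic: (j20)² + 160·j20 + 40000 = 39600 + j3200 → |·| ≈ 39729, ∠ ≈ 4.62°
|T| = 400000 · 28.284 / 39729 ≈ 284.77
Gain = 20 log₁₀(284.77) ≈ 49.09 dB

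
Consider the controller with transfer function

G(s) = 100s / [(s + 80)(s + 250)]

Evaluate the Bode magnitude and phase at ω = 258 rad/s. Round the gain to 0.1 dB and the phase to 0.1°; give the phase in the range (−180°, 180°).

-11.5 dB, -28.7°

At s = jω = j258:
zero at origin: s = j258 → |·| = 258, ∠ = 90.00°
pole (s+80): 80 + j258 → |·| = √(80²+258²) = √72964 ≈ 270.12, ∠ = arctan(258/80) ≈ 72.77°
pole (s+250): 250 + j258 → |·| = √(250²+258²) = √129064 ≈ 359.25, ∠ = arctan(258/250) ≈ 45.90°
|G| = 100 · 258 / 97041 ≈ 0.26587
Gain = 20 log₁₀(0.26587) ≈ -11.51 dB
∠G = 90.00° − 118.67° = -28.67°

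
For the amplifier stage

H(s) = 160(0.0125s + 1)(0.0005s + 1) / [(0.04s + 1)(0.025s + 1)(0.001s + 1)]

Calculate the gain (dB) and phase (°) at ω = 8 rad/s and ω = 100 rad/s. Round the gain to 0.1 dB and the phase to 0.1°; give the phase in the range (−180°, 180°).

ω = 8: 43.5 dB, -23.6°; ω = 100: 27.2 dB, -95.7°

At ω = 8 rad/s:
zero (1 + j8·0.0125) = 1 + j0.1 → |·| ≈ 1.005, ∠ ≈ 5.71°
zero (1 + j8·0.0005) = 1 + j0.004 → |·| ≈ 1, ∠ ≈ 0.23°
pole (1 + j8·0.04) = 1 + j0.32 → |·| ≈ 1.05, ∠ ≈ 17.74°
pole (1 + j8·0.025) = 1 + j0.2 → |·| ≈ 1.0198, ∠ ≈ 11.31°
pole (1 + j8·0.001) = 1 + j0.008 → |·| ≈ 1, ∠ ≈ 0.46°
|H| = 160 · 1.005 · 1 / (1.05 · 1.0198 · 1) ≈ 150.17
Gain = 20 log₁₀(150.17) ≈ 43.53 dB
∠H = (5.71° + 0.23°) − (17.74° + 11.31° + 0.46°) = -23.57°

At ω = 100 rad/s:
zero (1 + j100·0.0125) = 1 + j1.25 → |·| ≈ 1.6008, ∠ ≈ 51.34°
zero (1 + j100·0.0005) = 1 + j0.05 → |·| ≈ 1.0012, ∠ ≈ 2.86°
pole (1 + j100·0.04) = 1 + j4 → |·| ≈ 4.1231, ∠ ≈ 75.96°
pole (1 + j100·0.025) = 1 + j2.5 → |·| ≈ 2.6926, ∠ ≈ 68.20°
pole (1 + j100·0.001) = 1 + j0.1 → |·| ≈ 1.005, ∠ ≈ 5.71°
|H| = 160 · 1.6008 · 1.0012 / (4.1231 · 2.6926 · 1.005) ≈ 22.983
Gain = 20 log₁₀(22.983) ≈ 27.23 dB
∠H = (51.34° + 2.86°) − (75.96° + 68.20° + 5.71°) = -95.67°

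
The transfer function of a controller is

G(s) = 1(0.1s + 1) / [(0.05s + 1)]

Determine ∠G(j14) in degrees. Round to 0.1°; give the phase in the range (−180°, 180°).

At ω = 14 rad/s:
zero (1 + j14·0.1) = 1 + j1.4 → |·| ≈ 1.7205, ∠ ≈ 54.46°
pole (1 + j14·0.05) = 1 + j0.7 → |·| ≈ 1.2207, ∠ ≈ 34.99°
∠G = (54.46°) − (34.99°) = 19.47°

19.5°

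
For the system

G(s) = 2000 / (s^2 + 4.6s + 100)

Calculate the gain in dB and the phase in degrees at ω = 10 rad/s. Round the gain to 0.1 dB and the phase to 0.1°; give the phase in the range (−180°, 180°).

32.8 dB, -90.0°

At s = jω = j10:
quadratic: (j10)² + 4.6·j10 + 100 = 0 + j46 → |·| ≈ 46, ∠ ≈ 90.00°
|G| = 2000 / 46 ≈ 43.478
Gain = 20 log₁₀(43.478) ≈ 32.77 dB
∠G = 0.00° − 90.00° = -90.00°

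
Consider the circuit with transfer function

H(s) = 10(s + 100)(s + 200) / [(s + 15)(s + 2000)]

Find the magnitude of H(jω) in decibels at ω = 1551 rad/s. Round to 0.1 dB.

15.8 dB

At s = jω = j1551:
zero (s+100): 100 + j1551 → |·| = √(100²+1551²) = √2415601 ≈ 1554.2, ∠ = arctan(1551/100) ≈ 86.31°
zero (s+200): 200 + j1551 → |·| = √(200²+1551²) = √2445601 ≈ 1563.8, ∠ = arctan(1551/200) ≈ 82.65°
pole (s+15): 15 + j1551 → |·| = √(15²+1551²) = √2405826 ≈ 1551.1, ∠ = arctan(1551/15) ≈ 89.45°
pole (s+2000): 2000 + j1551 → |·| = √(2000²+1551²) = √6405601 ≈ 2530.9, ∠ = arctan(1551/2000) ≈ 37.79°
|H| = 10 · 2.4305e+06 / 3.9257e+06 ≈ 6.1913
Gain = 20 log₁₀(6.1913) ≈ 15.84 dB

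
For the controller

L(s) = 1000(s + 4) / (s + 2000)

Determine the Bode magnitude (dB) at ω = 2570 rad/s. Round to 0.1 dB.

At s = jω = j2570:
zero (s+4): 4 + j2570 → |·| = √(4²+2570²) = √6604916 ≈ 2570, ∠ = arctan(2570/4) ≈ 89.91°
pole (s+2000): 2000 + j2570 → |·| = √(2000²+2570²) = √10604900 ≈ 3256.5, ∠ = arctan(2570/2000) ≈ 52.11°
|L| = 1000 · 2570 / 3256.5 ≈ 789.19
Gain = 20 log₁₀(789.19) ≈ 57.94 dB

57.9 dB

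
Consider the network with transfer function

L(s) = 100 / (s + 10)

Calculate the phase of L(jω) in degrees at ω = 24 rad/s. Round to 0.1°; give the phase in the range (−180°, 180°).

Substitute s = j24:
Numerator: 100 = 100 + j0
Denominator: (j24) + 10 = 10 + j24
|N| = √(100² + 0²) ≈ 100, ∠N ≈ 0.00°
|D| = √(10² + 24²) ≈ 26, ∠D ≈ 67.38°
∠L = 0.00° − 67.38° = -67.38°

-67.4°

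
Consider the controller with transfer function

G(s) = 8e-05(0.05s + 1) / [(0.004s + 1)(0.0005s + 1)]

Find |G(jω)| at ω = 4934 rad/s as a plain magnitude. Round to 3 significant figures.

At ω = 4934 rad/s:
zero (1 + j4934·0.05) = 1 + j246.7 → |·| ≈ 246.7, ∠ ≈ 89.77°
pole (1 + j4934·0.004) = 1 + j19.736 → |·| ≈ 19.761, ∠ ≈ 87.10°
pole (1 + j4934·0.0005) = 1 + j2.467 → |·| ≈ 2.662, ∠ ≈ 67.93°
|G| = 8e-05 · 246.7 / (19.761 · 2.662) ≈ 0.00037518

0.000375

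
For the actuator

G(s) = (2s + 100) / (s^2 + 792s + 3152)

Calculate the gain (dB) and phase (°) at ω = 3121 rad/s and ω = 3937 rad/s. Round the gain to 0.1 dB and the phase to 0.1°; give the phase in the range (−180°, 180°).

Substitute s = j3121:
Numerator: 2(j3121) + 100 = 100 + j6242
Denominator: (j3121)^2 + 792(j3121) + 3152 = -9737489 + j2471832
|N| = √(100² + 6242²) ≈ 6242.8, ∠N ≈ 89.08°
|D| = √(9737489² + 2471832²) ≈ 1.0046e+07, ∠D ≈ 165.76°
|G| = 6242.8 / 1.0046e+07 ≈ 0.00062142
Gain = 20 log₁₀(0.00062142) ≈ -64.13 dB
∠G = 89.08° − 165.76° = -76.68°

Substitute s = j3937:
Numerator: 2(j3937) + 100 = 100 + j7874
Denominator: (j3937)^2 + 792(j3937) + 3152 = -15496817 + j3118104
|N| = √(100² + 7874²) ≈ 7874.6, ∠N ≈ 89.27°
|D| = √(15496817² + 3118104²) ≈ 1.5807e+07, ∠D ≈ 168.62°
|G| = 7874.6 / 1.5807e+07 ≈ 0.00049817
Gain = 20 log₁₀(0.00049817) ≈ -66.05 dB
∠G = 89.27° − 168.62° = -79.35°

ω = 3121: -64.1 dB, -76.7°; ω = 3937: -66.1 dB, -79.4°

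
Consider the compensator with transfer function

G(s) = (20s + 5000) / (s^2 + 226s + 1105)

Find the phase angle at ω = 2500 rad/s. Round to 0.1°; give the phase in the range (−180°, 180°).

-90.5°

Substitute s = j2500:
Numerator: 20(j2500) + 5000 = 5000 + j50000
Denominator: (j2500)^2 + 226(j2500) + 1105 = -6248895 + j565000
|N| = √(5000² + 50000²) ≈ 50249, ∠N ≈ 84.29°
|D| = √(6248895² + 565000²) ≈ 6.2744e+06, ∠D ≈ 174.83°
∠G = 84.29° − 174.83° = -90.54°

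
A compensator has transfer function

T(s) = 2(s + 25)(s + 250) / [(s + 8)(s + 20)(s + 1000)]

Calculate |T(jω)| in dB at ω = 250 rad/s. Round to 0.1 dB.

At s = jω = j250:
zero (s+25): 25 + j250 → |·| = √(25²+250²) = √63125 ≈ 251.25, ∠ = arctan(250/25) ≈ 84.29°
zero (s+250): 250 + j250 → |·| = √(250²+250²) = √125000 ≈ 353.55, ∠ = arctan(250/250) ≈ 45.00°
pole (s+8): 8 + j250 → |·| = √(8²+250²) = √62564 ≈ 250.13, ∠ = arctan(250/8) ≈ 88.17°
pole (s+20): 20 + j250 → |·| = √(20²+250²) = √62900 ≈ 250.8, ∠ = arctan(250/20) ≈ 85.43°
pole (s+1000): 1000 + j250 → |·| = √(1000²+250²) = √1062500 ≈ 1030.8, ∠ = arctan(250/1000) ≈ 14.04°
|T| = 2 · 88829 / 6.4665e+07 ≈ 0.0027474
Gain = 20 log₁₀(0.0027474) ≈ -51.22 dB

-51.2 dB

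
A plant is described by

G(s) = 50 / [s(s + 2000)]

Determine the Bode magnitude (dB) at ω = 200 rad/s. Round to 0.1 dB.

-78.1 dB

At s = jω = j200:
pole (s+2000): 2000 + j200 → |·| = √(2000²+200²) = √4040000 ≈ 2010, ∠ = arctan(200/2000) ≈ 5.71°
pole at origin: |s| = 200, ∠ = 90.00° (in denominator)
|G| = 50 / 4.02e+05 ≈ 0.00012438
Gain = 20 log₁₀(0.00012438) ≈ -78.10 dB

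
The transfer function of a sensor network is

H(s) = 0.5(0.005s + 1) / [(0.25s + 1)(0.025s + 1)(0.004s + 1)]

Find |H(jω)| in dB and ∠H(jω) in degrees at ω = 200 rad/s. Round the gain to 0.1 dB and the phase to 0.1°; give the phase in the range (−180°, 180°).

-53.3 dB, -161.2°

At ω = 200 rad/s:
zero (1 + j200·0.005) = 1 + j1 → |·| ≈ 1.4142, ∠ ≈ 45.00°
pole (1 + j200·0.25) = 1 + j50 → |·| ≈ 50.01, ∠ ≈ 88.85°
pole (1 + j200·0.025) = 1 + j5 → |·| ≈ 5.099, ∠ ≈ 78.69°
pole (1 + j200·0.004) = 1 + j0.8 → |·| ≈ 1.2806, ∠ ≈ 38.66°
|H| = 0.5 · 1.4142 / (50.01 · 5.099 · 1.2806) ≈ 0.0021653
Gain = 20 log₁₀(0.0021653) ≈ -53.29 dB
∠H = (45.00°) − (88.85° + 78.69° + 38.66°) = -161.20°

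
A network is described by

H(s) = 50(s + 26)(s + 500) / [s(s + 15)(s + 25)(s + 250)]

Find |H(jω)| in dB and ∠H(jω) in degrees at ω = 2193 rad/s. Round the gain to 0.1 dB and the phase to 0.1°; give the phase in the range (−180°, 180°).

At s = jω = j2193:
zero (s+26): 26 + j2193 → |·| = √(26²+2193²) = √4809925 ≈ 2193.2, ∠ = arctan(2193/26) ≈ 89.32°
zero (s+500): 500 + j2193 → |·| = √(500²+2193²) = √5059249 ≈ 2249.3, ∠ = arctan(2193/500) ≈ 77.16°
pole (s+15): 15 + j2193 → |·| = √(15²+2193²) = √4809474 ≈ 2193.1, ∠ = arctan(2193/15) ≈ 89.61°
pole (s+25): 25 + j2193 → |·| = √(25²+2193²) = √4809874 ≈ 2193.1, ∠ = arctan(2193/25) ≈ 89.35°
pole (s+250): 250 + j2193 → |·| = √(250²+2193²) = √4871749 ≈ 2207.2, ∠ = arctan(2193/250) ≈ 83.50°
pole at origin: |s| = 2193, ∠ = 90.00° (in denominator)
|H| = 50 · 4.9332e+06 / 2.3281e+13 ≈ 1.0595e-05
Gain = 20 log₁₀(1.0595e-05) ≈ -99.50 dB
∠H = 166.48° − 352.46° = -185.98° ≡ 174.02° (principal value)

-99.5 dB, 174.0°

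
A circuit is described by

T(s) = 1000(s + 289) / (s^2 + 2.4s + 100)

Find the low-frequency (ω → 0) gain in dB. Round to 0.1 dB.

69.2 dB

T(0) = 1000·289 / 100 = 2890
20 log₁₀(2890) ≈ 69.22 dB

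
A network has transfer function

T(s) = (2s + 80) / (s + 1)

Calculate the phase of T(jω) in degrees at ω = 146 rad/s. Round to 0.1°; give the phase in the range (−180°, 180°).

-14.9°

Substitute s = j146:
Numerator: 2(j146) + 80 = 80 + j292
Denominator: (j146) + 1 = 1 + j146
|N| = √(80² + 292²) ≈ 302.76, ∠N ≈ 74.68°
|D| = √(1² + 146²) ≈ 146, ∠D ≈ 89.61°
∠T = 74.68° − 89.61° = -14.93°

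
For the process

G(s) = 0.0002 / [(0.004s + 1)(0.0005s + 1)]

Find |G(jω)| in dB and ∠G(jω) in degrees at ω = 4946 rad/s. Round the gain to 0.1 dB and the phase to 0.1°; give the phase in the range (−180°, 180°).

At ω = 4946 rad/s:
pole (1 + j4946·0.004) = 1 + j19.784 → |·| ≈ 19.809, ∠ ≈ 87.11°
pole (1 + j4946·0.0005) = 1 + j2.473 → |·| ≈ 2.6675, ∠ ≈ 67.98°
|G| = 0.0002 · 1 / (19.809 · 2.6675) ≈ 3.785e-06
Gain = 20 log₁₀(3.785e-06) ≈ -108.44 dB
∠G = (0°) − (87.11° + 67.98°) = -155.09°

-108.4 dB, -155.1°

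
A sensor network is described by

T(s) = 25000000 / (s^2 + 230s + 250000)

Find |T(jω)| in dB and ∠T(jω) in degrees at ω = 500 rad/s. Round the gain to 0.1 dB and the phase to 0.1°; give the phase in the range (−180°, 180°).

46.7 dB, -90.0°

At s = jω = j500:
quadratic: (j500)² + 230·j500 + 250000 = 0 + j115000 → |·| ≈ 1.15e+05, ∠ ≈ 90.00°
|T| = 25000000 / 1.15e+05 ≈ 217.39
Gain = 20 log₁₀(217.39) ≈ 46.74 dB
∠T = 0.00° − 90.00° = -90.00°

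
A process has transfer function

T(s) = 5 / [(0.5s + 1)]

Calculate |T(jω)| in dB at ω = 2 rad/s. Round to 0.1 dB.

11.0 dB

At ω = 2 rad/s:
pole (1 + j2·0.5) = 1 + j1 → |·| ≈ 1.4142, ∠ ≈ 45.00°
|T| = 5 · 1 / (1.4142) ≈ 3.5356
Gain = 20 log₁₀(3.5356) ≈ 10.97 dB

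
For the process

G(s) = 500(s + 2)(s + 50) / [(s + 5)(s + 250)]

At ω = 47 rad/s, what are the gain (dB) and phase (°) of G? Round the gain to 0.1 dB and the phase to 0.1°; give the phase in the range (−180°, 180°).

At s = jω = j47:
zero (s+2): 2 + j47 → |·| = √(2²+47²) = √2213 ≈ 47.043, ∠ = arctan(47/2) ≈ 87.56°
zero (s+50): 50 + j47 → |·| = √(50²+47²) = √4709 ≈ 68.622, ∠ = arctan(47/50) ≈ 43.23°
pole (s+5): 5 + j47 → |·| = √(5²+47²) = √2234 ≈ 47.265, ∠ = arctan(47/5) ≈ 83.93°
pole (s+250): 250 + j47 → |·| = √(250²+47²) = √64709 ≈ 254.38, ∠ = arctan(47/250) ≈ 10.65°
|G| = 500 · 3228.2 / 12023 ≈ 134.25
Gain = 20 log₁₀(134.25) ≈ 42.56 dB
∠G = 130.79° − 94.58° = 36.21°

42.6 dB, 36.2°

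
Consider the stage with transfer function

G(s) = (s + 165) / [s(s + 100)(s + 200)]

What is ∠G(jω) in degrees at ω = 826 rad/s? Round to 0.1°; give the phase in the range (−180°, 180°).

-170.8°

At s = jω = j826:
zero (s+165): 165 + j826 → |·| = √(165²+826²) = √709501 ≈ 842.32, ∠ = arctan(826/165) ≈ 78.70°
pole (s+100): 100 + j826 → |·| = √(100²+826²) = √692276 ≈ 832.03, ∠ = arctan(826/100) ≈ 83.10°
pole (s+200): 200 + j826 → |·| = √(200²+826²) = √722276 ≈ 849.87, ∠ = arctan(826/200) ≈ 76.39°
pole at origin: |s| = 826, ∠ = 90.00° (in denominator)
∠G = 78.70° − 249.49° = -170.79°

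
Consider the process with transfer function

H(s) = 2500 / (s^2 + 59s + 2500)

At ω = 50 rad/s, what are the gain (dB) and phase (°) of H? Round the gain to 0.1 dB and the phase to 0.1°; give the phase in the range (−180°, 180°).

-1.4 dB, -90.0°

At s = jω = j50:
quadratic: (j50)² + 59·j50 + 2500 = 0 + j2950 → |·| ≈ 2950, ∠ ≈ 90.00°
|H| = 2500 / 2950 ≈ 0.84746
Gain = 20 log₁₀(0.84746) ≈ -1.44 dB
∠H = 0.00° − 90.00° = -90.00°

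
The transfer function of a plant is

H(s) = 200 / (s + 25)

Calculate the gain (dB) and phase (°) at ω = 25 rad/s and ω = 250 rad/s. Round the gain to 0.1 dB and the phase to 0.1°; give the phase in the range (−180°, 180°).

At s = jω = j25:
pole (s+25): 25 + j25 → |·| = √(25²+25²) = √1250 ≈ 35.355, ∠ = arctan(25/25) ≈ 45.00°
|H| = 200 / 35.355 ≈ 5.6569
Gain = 20 log₁₀(5.6569) ≈ 15.05 dB
∠H = 0.00° − 45.00° = -45.00°

At s = jω = j250:
pole (s+25): 25 + j250 → |·| = √(25²+250²) = √63125 ≈ 251.25, ∠ = arctan(250/25) ≈ 84.29°
|H| = 200 / 251.25 ≈ 0.79602
Gain = 20 log₁₀(0.79602) ≈ -1.98 dB
∠H = 0.00° − 84.29° = -84.29°

ω = 25: 15.1 dB, -45.0°; ω = 250: -2.0 dB, -84.3°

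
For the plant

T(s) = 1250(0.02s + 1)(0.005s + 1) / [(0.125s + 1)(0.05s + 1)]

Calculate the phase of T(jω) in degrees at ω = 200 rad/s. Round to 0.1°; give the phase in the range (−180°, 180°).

-51.0°

At ω = 200 rad/s:
zero (1 + j200·0.02) = 1 + j4 → |·| ≈ 4.1231, ∠ ≈ 75.96°
zero (1 + j200·0.005) = 1 + j1 → |·| ≈ 1.4142, ∠ ≈ 45.00°
pole (1 + j200·0.125) = 1 + j25 → |·| ≈ 25.02, ∠ ≈ 87.71°
pole (1 + j200·0.05) = 1 + j10 → |·| ≈ 10.05, ∠ ≈ 84.29°
∠T = (75.96° + 45.00°) − (87.71° + 84.29°) = -51.04°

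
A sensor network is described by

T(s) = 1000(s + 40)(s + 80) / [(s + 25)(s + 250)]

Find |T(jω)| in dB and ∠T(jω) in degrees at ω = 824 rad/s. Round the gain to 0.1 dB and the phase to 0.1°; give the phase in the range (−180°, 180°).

59.7 dB, 10.3°

At s = jω = j824:
zero (s+40): 40 + j824 → |·| = √(40²+824²) = √680576 ≈ 824.97, ∠ = arctan(824/40) ≈ 87.22°
zero (s+80): 80 + j824 → |·| = √(80²+824²) = √685376 ≈ 827.87, ∠ = arctan(824/80) ≈ 84.45°
pole (s+25): 25 + j824 → |·| = √(25²+824²) = √679601 ≈ 824.38, ∠ = arctan(824/25) ≈ 88.26°
pole (s+250): 250 + j824 → |·| = √(250²+824²) = √741476 ≈ 861.09, ∠ = arctan(824/250) ≈ 73.12°
|T| = 1000 · 6.8297e+05 / 7.0987e+05 ≈ 962.11
Gain = 20 log₁₀(962.11) ≈ 59.66 dB
∠T = 171.67° − 161.38° = 10.29°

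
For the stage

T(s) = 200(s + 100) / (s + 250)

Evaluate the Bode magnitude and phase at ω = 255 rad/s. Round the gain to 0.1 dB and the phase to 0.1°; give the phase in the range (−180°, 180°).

At s = jω = j255:
zero (s+100): 100 + j255 → |·| = √(100²+255²) = √75025 ≈ 273.91, ∠ = arctan(255/100) ≈ 68.59°
pole (s+250): 250 + j255 → |·| = √(250²+255²) = √127525 ≈ 357.11, ∠ = arctan(255/250) ≈ 45.57°
|T| = 200 · 273.91 / 357.11 ≈ 153.4
Gain = 20 log₁₀(153.4) ≈ 43.72 dB
∠T = 68.59° − 45.57° = 23.02°

43.7 dB, 23.0°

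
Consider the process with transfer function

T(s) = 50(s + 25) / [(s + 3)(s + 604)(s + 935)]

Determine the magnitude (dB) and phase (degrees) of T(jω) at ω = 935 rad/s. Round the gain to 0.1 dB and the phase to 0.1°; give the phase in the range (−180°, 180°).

-89.4 dB, -103.5°

At s = jω = j935:
zero (s+25): 25 + j935 → |·| = √(25²+935²) = √874850 ≈ 935.33, ∠ = arctan(935/25) ≈ 88.47°
pole (s+3): 3 + j935 → |·| = √(3²+935²) = √874234 ≈ 935, ∠ = arctan(935/3) ≈ 89.82°
pole (s+604): 604 + j935 → |·| = √(604²+935²) = √1239041 ≈ 1113.1, ∠ = arctan(935/604) ≈ 57.14°
pole (s+935): 935 + j935 → |·| = √(935²+935²) = √1748450 ≈ 1322.3, ∠ = arctan(935/935) ≈ 45.00°
|T| = 50 · 935.33 / 1.3762e+09 ≈ 3.3982e-05
Gain = 20 log₁₀(3.3982e-05) ≈ -89.38 dB
∠T = 88.47° − 191.96° = -103.49°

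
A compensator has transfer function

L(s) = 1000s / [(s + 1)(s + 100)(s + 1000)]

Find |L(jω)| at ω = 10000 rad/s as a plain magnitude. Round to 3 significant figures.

9.95e-06

At s = jω = j10000:
zero at origin: s = j10000 → |·| = 10000, ∠ = 90.00°
pole (s+1): 1 + j10000 → |·| = √(1²+10000²) = √100000001 ≈ 10000, ∠ = arctan(10000/1) ≈ 89.99°
pole (s+100): 100 + j10000 → |·| = √(100²+10000²) = √100010000 ≈ 10000, ∠ = arctan(10000/100) ≈ 89.43°
pole (s+1000): 1000 + j10000 → |·| = √(1000²+10000²) = √101000000 ≈ 10050, ∠ = arctan(10000/1000) ≈ 84.29°
|L| = 1000 · 10000 / 1.005e+12 ≈ 9.9502e-06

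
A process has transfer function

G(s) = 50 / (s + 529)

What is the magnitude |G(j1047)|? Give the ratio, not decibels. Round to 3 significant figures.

At s = jω = j1047:
pole (s+529): 529 + j1047 → |·| = √(529²+1047²) = √1376050 ≈ 1173.1, ∠ = arctan(1047/529) ≈ 63.19°
|G| = 50 / 1173.1 ≈ 0.042622

0.0426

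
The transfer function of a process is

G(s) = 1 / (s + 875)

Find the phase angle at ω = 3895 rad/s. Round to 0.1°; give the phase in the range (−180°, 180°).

-77.3°

At s = jω = j3895:
pole (s+875): 875 + j3895 → |·| = √(875²+3895²) = √15936650 ≈ 3992.1, ∠ = arctan(3895/875) ≈ 77.34°
∠G = 0.00° − 77.34° = -77.34°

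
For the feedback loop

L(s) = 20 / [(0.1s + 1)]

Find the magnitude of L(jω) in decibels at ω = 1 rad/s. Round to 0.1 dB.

At ω = 1 rad/s:
pole (1 + j1·0.1) = 1 + j0.1 → |·| ≈ 1.005, ∠ ≈ 5.71°
|L| = 20 · 1 / (1.005) ≈ 19.9
Gain = 20 log₁₀(19.9) ≈ 25.98 dB

26.0 dB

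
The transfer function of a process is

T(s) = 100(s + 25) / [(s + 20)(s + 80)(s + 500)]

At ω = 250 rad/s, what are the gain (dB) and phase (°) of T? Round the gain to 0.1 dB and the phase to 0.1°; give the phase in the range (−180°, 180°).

At s = jω = j250:
zero (s+25): 25 + j250 → |·| = √(25²+250²) = √63125 ≈ 251.25, ∠ = arctan(250/25) ≈ 84.29°
pole (s+20): 20 + j250 → |·| = √(20²+250²) = √62900 ≈ 250.8, ∠ = arctan(250/20) ≈ 85.43°
pole (s+80): 80 + j250 → |·| = √(80²+250²) = √68900 ≈ 262.49, ∠ = arctan(250/80) ≈ 72.26°
pole (s+500): 500 + j250 → |·| = √(500²+250²) = √312500 ≈ 559.02, ∠ = arctan(250/500) ≈ 26.57°
|T| = 100 · 251.25 / 3.6802e+07 ≈ 0.00068271
Gain = 20 log₁₀(0.00068271) ≈ -63.32 dB
∠T = 84.29° − 184.26° = -99.97°

-63.3 dB, -100.0°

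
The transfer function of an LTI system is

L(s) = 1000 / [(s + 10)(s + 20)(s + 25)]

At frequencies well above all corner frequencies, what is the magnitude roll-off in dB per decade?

Each pole contributes −20 dB/decade at high frequency; each zero contributes +20 dB/decade.
Net: 0 zero(s) − 3 pole(s) → -60 dB/decade.

-60 dB/decade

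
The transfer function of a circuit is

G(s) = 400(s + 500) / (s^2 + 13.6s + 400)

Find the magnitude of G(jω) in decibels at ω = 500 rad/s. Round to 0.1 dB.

1.1 dB

At s = jω = j500:
zero (s+500): 500 + j500 → |·| = √(500²+500²) = √500000 ≈ 707.11, ∠ = arctan(500/500) ≈ 45.00°
quadratic: (j500)² + 13.6·j500 + 400 = -249600 + j6800 → |·| ≈ 2.4969e+05, ∠ ≈ 178.44°
|G| = 400 · 707.11 / 2.4969e+05 ≈ 1.1328
Gain = 20 log₁₀(1.1328) ≈ 1.08 dB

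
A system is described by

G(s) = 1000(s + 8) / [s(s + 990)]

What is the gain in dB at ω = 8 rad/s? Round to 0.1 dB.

3.1 dB

At s = jω = j8:
zero (s+8): 8 + j8 → |·| = √(8²+8²) = √128 ≈ 11.314, ∠ = arctan(8/8) ≈ 45.00°
pole (s+990): 990 + j8 → |·| = √(990²+8²) = √980164 ≈ 990.03, ∠ = arctan(8/990) ≈ 0.46°
pole at origin: |s| = 8, ∠ = 90.00° (in denominator)
|G| = 1000 · 11.314 / 7920.2 ≈ 1.4285
Gain = 20 log₁₀(1.4285) ≈ 3.10 dB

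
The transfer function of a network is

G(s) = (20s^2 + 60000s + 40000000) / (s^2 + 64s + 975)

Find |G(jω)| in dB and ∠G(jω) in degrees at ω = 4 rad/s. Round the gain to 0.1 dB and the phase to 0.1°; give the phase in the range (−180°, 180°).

Substitute s = j4:
Numerator: 20(j4)^2 + 60000(j4) + 40000000 = 39999680 + j240000
Denominator: (j4)^2 + 64(j4) + 975 = 959 + j256
|N| = √(39999680² + 240000²) ≈ 4e+07, ∠N ≈ 0.34°
|D| = √(959² + 256²) ≈ 992.58, ∠D ≈ 14.95°
|G| = 4e+07 / 992.58 ≈ 40299
Gain = 20 log₁₀(40299) ≈ 92.11 dB
∠G = 0.34° − 14.95° = -14.61°

92.1 dB, -14.6°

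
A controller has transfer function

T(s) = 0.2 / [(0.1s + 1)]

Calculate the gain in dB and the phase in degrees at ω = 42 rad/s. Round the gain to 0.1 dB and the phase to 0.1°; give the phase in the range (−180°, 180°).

-26.7 dB, -76.6°

At ω = 42 rad/s:
pole (1 + j42·0.1) = 1 + j4.2 → |·| ≈ 4.3174, ∠ ≈ 76.61°
|T| = 0.2 · 1 / (4.3174) ≈ 0.046324
Gain = 20 log₁₀(0.046324) ≈ -26.68 dB
∠T = (0°) − (76.61°) = -76.61°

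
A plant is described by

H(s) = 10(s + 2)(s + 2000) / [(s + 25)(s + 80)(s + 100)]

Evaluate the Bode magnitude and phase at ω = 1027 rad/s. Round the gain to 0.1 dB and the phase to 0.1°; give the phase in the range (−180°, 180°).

At s = jω = j1027:
zero (s+2): 2 + j1027 → |·| = √(2²+1027²) = √1054733 ≈ 1027, ∠ = arctan(1027/2) ≈ 89.89°
zero (s+2000): 2000 + j1027 → |·| = √(2000²+1027²) = √5054729 ≈ 2248.3, ∠ = arctan(1027/2000) ≈ 27.18°
pole (s+25): 25 + j1027 → |·| = √(25²+1027²) = √1055354 ≈ 1027.3, ∠ = arctan(1027/25) ≈ 88.61°
pole (s+80): 80 + j1027 → |·| = √(80²+1027²) = √1061129 ≈ 1030.1, ∠ = arctan(1027/80) ≈ 85.55°
pole (s+100): 100 + j1027 → |·| = √(100²+1027²) = √1064729 ≈ 1031.9, ∠ = arctan(1027/100) ≈ 84.44°
|H| = 10 · 2.309e+06 / 1.092e+09 ≈ 0.021145
Gain = 20 log₁₀(0.021145) ≈ -33.50 dB
∠H = 117.07° − 258.60° = -141.53°

-33.5 dB, -141.5°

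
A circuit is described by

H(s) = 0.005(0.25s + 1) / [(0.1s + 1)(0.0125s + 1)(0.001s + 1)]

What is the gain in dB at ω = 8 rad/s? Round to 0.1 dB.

At ω = 8 rad/s:
zero (1 + j8·0.25) = 1 + j2 → |·| ≈ 2.2361, ∠ ≈ 63.43°
pole (1 + j8·0.1) = 1 + j0.8 → |·| ≈ 1.2806, ∠ ≈ 38.66°
pole (1 + j8·0.0125) = 1 + j0.1 → |·| ≈ 1.005, ∠ ≈ 5.71°
pole (1 + j8·0.001) = 1 + j0.008 → |·| ≈ 1, ∠ ≈ 0.46°
|H| = 0.005 · 2.2361 / (1.2806 · 1.005 · 1) ≈ 0.0086872
Gain = 20 log₁₀(0.0086872) ≈ -41.22 dB

-41.2 dB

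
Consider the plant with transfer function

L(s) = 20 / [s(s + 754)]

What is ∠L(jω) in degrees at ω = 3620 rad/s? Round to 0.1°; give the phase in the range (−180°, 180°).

-168.2°

At s = jω = j3620:
pole (s+754): 754 + j3620 → |·| = √(754²+3620²) = √13672916 ≈ 3697.7, ∠ = arctan(3620/754) ≈ 78.23°
pole at origin: |s| = 3620, ∠ = 90.00° (in denominator)
∠L = 0.00° − 168.23° = -168.23°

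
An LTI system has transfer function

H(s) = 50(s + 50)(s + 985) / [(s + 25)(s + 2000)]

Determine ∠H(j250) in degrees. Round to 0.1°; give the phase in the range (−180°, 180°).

1.5°

At s = jω = j250:
zero (s+50): 50 + j250 → |·| = √(50²+250²) = √65000 ≈ 254.95, ∠ = arctan(250/50) ≈ 78.69°
zero (s+985): 985 + j250 → |·| = √(985²+250²) = √1032725 ≈ 1016.2, ∠ = arctan(250/985) ≈ 14.24°
pole (s+25): 25 + j250 → |·| = √(25²+250²) = √63125 ≈ 251.25, ∠ = arctan(250/25) ≈ 84.29°
pole (s+2000): 2000 + j250 → |·| = √(2000²+250²) = √4062500 ≈ 2015.6, ∠ = arctan(250/2000) ≈ 7.13°
∠H = 92.93° − 91.42° = 1.51°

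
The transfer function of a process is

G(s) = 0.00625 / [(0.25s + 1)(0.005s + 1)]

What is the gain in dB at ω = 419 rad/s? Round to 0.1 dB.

At ω = 419 rad/s:
pole (1 + j419·0.25) = 1 + j104.75 → |·| ≈ 104.75, ∠ ≈ 89.45°
pole (1 + j419·0.005) = 1 + j2.095 → |·| ≈ 2.3214, ∠ ≈ 64.48°
|G| = 0.00625 · 1 / (104.75 · 2.3214) ≈ 2.5703e-05
Gain = 20 log₁₀(2.5703e-05) ≈ -91.80 dB

-91.8 dB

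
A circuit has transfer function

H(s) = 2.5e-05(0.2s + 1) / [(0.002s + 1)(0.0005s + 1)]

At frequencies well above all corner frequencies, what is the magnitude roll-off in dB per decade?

Each pole contributes −20 dB/decade at high frequency; each zero contributes +20 dB/decade.
Net: 1 zero(s) − 2 pole(s) → -20 dB/decade.

-20 dB/decade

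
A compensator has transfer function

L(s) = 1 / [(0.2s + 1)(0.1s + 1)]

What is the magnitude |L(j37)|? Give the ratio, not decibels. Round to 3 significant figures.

0.0349

At ω = 37 rad/s:
pole (1 + j37·0.2) = 1 + j7.4 → |·| ≈ 7.4673, ∠ ≈ 82.30°
pole (1 + j37·0.1) = 1 + j3.7 → |·| ≈ 3.8328, ∠ ≈ 74.88°
|L| = 1 · 1 / (7.4673 · 3.8328) ≈ 0.03494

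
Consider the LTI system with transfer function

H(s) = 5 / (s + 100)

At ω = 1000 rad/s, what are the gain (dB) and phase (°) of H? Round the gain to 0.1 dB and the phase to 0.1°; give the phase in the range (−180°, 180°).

At s = jω = j1000:
pole (s+100): 100 + j1000 → |·| = √(100²+1000²) = √1010000 ≈ 1005, ∠ = arctan(1000/100) ≈ 84.29°
|H| = 5 / 1005 ≈ 0.0049751
Gain = 20 log₁₀(0.0049751) ≈ -46.06 dB
∠H = 0.00° − 84.29° = -84.29°

-46.1 dB, -84.3°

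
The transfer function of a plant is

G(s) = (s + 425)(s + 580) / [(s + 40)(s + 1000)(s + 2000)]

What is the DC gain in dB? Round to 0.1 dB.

G(0) = 1·425·580 / (40·1000·2000) ≈ 0.0030812
20 log₁₀(0.0030812) ≈ -50.23 dB

-50.2 dB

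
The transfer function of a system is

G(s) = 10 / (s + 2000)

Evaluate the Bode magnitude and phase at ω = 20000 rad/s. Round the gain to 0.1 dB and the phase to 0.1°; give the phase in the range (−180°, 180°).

Substitute s = j20000:
Numerator: 10 = 10 + j0
Denominator: (j20000) + 2000 = 2000 + j20000
|N| = √(10² + 0²) ≈ 10, ∠N ≈ 0.00°
|D| = √(2000² + 20000²) ≈ 20100, ∠D ≈ 84.29°
|G| = 10 / 20100 ≈ 0.00049751
Gain = 20 log₁₀(0.00049751) ≈ -66.06 dB
∠G = 0.00° − 84.29° = -84.29°

-66.1 dB, -84.3°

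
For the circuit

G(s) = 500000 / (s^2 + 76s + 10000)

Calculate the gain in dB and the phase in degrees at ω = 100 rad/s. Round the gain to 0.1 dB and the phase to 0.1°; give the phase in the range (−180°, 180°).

36.4 dB, -90.0°

At s = jω = j100:
quadratic: (j100)² + 76·j100 + 10000 = 0 + j7600 → |·| ≈ 7600, ∠ ≈ 90.00°
|G| = 500000 / 7600 ≈ 65.789
Gain = 20 log₁₀(65.789) ≈ 36.36 dB
∠G = 0.00° − 90.00° = -90.00°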